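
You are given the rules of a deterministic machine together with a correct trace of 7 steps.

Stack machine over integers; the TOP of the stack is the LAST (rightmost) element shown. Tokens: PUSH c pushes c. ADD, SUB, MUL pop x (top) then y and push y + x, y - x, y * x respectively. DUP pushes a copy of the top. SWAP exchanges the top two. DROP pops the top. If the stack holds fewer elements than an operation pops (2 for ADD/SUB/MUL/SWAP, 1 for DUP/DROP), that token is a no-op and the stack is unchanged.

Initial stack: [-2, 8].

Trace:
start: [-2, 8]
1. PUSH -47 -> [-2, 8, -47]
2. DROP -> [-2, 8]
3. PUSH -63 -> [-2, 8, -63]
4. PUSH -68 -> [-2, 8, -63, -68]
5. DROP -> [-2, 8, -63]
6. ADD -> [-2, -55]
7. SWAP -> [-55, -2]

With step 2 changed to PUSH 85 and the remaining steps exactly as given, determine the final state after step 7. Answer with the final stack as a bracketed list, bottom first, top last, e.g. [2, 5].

[-2, 8, 22, -47]

(re-executing from step 2 with the substitution; state before step 2: [-2, 8, -47])
2. PUSH 85 -> [-2, 8, -47, 85]
3. PUSH -63 -> [-2, 8, -47, 85, -63]
4. PUSH -68 -> [-2, 8, -47, 85, -63, -68]
5. DROP -> [-2, 8, -47, 85, -63]
6. ADD -> [-2, 8, -47, 22]
7. SWAP -> [-2, 8, 22, -47]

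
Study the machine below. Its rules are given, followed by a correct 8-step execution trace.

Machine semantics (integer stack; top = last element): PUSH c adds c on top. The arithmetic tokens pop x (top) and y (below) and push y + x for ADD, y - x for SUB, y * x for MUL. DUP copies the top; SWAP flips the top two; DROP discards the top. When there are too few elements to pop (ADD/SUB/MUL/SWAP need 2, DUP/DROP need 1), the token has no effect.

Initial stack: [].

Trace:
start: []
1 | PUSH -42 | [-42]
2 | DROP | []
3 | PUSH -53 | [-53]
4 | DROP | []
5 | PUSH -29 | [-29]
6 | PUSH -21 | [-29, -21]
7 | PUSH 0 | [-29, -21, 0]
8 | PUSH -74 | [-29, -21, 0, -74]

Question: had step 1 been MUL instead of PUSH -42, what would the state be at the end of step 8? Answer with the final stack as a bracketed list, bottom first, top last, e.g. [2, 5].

[-29, -21, 0, -74]

(re-executing from step 1 with the substitution; state before step 1: [])
1 | MUL | []
2 | DROP | []
3 | PUSH -53 | [-53]
4 | DROP | []
5 | PUSH -29 | [-29]
6 | PUSH -21 | [-29, -21]
7 | PUSH 0 | [-29, -21, 0]
8 | PUSH -74 | [-29, -21, 0, -74]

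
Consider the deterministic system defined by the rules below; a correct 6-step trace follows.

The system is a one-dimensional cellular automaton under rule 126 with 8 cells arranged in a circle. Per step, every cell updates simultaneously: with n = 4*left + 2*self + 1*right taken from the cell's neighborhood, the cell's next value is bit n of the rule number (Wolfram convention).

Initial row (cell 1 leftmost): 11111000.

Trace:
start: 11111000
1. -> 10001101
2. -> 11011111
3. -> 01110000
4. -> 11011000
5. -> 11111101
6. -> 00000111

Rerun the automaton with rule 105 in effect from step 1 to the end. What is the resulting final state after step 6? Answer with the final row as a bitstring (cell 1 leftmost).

00100101

(re-executing steps 1..6 under rule 105; state before step 1: 11111000)
1. -> 10001010
2. -> 00100101
3. -> 00000010
4. -> 11111000
5. -> 10001010
6. -> 00100101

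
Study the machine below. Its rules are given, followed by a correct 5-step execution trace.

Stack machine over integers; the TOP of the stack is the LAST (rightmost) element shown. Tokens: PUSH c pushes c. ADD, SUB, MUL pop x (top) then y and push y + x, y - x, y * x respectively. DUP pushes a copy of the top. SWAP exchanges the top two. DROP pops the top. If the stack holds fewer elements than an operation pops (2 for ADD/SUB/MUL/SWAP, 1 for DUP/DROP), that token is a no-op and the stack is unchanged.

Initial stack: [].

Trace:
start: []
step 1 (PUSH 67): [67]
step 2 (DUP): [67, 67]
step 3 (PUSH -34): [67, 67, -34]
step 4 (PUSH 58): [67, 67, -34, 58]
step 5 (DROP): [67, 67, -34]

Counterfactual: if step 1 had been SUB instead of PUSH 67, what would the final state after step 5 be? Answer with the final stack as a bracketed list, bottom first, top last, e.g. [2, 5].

[-34]

(re-executing from step 1 with the substitution; state before step 1: [])
step 1 (SUB): []
step 2 (DUP): []
step 3 (PUSH -34): [-34]
step 4 (PUSH 58): [-34, 58]
step 5 (DROP): [-34]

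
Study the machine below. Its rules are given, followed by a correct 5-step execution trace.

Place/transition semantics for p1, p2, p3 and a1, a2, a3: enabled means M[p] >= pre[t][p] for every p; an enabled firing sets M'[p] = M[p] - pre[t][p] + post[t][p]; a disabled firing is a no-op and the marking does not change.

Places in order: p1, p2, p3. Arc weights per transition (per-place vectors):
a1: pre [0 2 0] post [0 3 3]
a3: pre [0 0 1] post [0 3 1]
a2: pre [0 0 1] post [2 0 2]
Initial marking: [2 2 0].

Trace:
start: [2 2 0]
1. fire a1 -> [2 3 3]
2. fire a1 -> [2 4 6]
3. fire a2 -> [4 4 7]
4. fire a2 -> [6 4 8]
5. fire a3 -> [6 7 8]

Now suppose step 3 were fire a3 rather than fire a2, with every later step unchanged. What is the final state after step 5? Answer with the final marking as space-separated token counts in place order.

4 10 7

(re-executing from step 3 with the substitution; state before step 3: [2 4 6])
3. fire a3 -> [2 7 6]
4. fire a2 -> [4 7 7]
5. fire a3 -> [4 10 7]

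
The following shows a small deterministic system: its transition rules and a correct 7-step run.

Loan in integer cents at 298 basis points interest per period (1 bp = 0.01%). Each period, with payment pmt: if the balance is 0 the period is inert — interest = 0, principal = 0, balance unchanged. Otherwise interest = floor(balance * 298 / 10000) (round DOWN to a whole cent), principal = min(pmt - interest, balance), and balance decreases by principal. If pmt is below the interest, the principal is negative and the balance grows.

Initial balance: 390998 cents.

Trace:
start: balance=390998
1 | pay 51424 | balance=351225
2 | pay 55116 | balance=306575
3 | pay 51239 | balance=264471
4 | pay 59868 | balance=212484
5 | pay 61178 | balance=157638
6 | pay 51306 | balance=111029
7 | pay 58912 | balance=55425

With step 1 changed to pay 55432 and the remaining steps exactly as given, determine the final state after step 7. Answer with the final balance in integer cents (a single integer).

50645

(re-executing from step 1 with the substitution; state before step 1: balance=390998)
1 | pay 55432 | balance=347217
2 | pay 55116 | balance=302448
3 | pay 51239 | balance=260221
4 | pay 59868 | balance=208107
5 | pay 61178 | balance=153130
6 | pay 51306 | balance=106387
7 | pay 58912 | balance=50645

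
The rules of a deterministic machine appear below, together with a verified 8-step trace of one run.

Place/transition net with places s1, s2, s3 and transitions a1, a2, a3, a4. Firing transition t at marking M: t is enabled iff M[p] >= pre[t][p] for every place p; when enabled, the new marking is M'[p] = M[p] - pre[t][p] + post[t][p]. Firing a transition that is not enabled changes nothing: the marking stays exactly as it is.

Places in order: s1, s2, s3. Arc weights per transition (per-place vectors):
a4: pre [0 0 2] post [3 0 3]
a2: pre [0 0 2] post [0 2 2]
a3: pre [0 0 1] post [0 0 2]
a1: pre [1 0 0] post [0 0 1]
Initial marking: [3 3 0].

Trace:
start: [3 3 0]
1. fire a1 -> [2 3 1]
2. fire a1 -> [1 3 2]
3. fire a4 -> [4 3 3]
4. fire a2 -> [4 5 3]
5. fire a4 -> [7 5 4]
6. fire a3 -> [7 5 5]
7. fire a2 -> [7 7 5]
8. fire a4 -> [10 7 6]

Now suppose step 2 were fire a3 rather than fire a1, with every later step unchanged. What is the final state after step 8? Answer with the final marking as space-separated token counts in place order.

(re-executing from step 2 with the substitution; state before step 2: [2 3 1])
2. fire a3 -> [2 3 2]
3. fire a4 -> [5 3 3]
4. fire a2 -> [5 5 3]
5. fire a4 -> [8 5 4]
6. fire a3 -> [8 5 5]
7. fire a2 -> [8 7 5]
8. fire a4 -> [11 7 6]

11 7 6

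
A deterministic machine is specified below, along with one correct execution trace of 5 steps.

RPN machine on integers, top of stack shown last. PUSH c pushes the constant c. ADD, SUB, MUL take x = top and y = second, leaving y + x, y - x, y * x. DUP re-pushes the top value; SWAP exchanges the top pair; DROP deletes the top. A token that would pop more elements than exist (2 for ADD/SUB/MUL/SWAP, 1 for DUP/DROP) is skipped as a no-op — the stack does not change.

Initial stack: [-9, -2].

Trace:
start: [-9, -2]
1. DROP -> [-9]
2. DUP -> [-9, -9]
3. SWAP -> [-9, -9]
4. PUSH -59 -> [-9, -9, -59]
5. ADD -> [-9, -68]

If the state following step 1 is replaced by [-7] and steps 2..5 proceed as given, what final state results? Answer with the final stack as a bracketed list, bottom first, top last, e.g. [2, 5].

state after step 1 := [-7]
2. DUP -> [-7, -7]
3. SWAP -> [-7, -7]
4. PUSH -59 -> [-7, -7, -59]
5. ADD -> [-7, -66]

[-7, -66]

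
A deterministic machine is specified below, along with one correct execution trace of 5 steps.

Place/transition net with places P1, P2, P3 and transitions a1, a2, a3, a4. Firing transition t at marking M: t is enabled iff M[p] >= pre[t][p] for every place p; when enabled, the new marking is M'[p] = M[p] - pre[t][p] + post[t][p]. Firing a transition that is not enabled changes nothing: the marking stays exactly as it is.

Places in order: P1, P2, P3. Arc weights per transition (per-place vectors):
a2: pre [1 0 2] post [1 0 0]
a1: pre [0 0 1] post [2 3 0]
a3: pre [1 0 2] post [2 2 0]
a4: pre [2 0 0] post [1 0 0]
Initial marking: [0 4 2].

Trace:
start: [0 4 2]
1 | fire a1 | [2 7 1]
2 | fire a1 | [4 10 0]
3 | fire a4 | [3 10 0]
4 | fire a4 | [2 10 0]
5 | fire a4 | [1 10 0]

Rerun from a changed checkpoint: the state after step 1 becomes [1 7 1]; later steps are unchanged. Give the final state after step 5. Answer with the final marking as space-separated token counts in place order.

state after step 1 := [1 7 1]
2 | fire a1 | [3 10 0]
3 | fire a4 | [2 10 0]
4 | fire a4 | [1 10 0]
5 | fire a4 | [1 10 0]

1 10 0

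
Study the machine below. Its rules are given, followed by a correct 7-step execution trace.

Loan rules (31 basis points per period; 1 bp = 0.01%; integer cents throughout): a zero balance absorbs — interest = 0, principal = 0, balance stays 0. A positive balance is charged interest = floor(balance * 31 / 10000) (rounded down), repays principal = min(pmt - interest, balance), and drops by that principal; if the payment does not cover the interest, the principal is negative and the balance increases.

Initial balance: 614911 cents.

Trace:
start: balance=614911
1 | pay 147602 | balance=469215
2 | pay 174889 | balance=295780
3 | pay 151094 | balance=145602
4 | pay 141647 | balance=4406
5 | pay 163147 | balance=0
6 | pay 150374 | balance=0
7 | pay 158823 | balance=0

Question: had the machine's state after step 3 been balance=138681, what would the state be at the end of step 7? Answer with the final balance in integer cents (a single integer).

0

state after step 3 := balance=138681
4 | pay 141647 | balance=0
5 | pay 163147 | balance=0
6 | pay 150374 | balance=0
7 | pay 158823 | balance=0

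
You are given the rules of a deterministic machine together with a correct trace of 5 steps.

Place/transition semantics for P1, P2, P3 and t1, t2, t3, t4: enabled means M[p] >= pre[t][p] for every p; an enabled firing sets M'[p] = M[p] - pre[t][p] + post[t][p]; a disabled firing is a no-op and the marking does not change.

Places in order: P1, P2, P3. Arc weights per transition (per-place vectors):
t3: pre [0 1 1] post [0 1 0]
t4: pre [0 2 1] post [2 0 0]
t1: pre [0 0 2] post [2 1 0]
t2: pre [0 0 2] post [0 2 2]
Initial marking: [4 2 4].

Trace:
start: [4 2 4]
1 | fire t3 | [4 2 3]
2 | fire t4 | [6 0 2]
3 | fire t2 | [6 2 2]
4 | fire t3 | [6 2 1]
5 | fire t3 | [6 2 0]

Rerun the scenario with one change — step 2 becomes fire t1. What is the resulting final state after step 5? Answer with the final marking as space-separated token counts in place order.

6 3 0

(re-executing from step 2 with the substitution; state before step 2: [4 2 3])
2 | fire t1 | [6 3 1]
3 | fire t2 | [6 3 1]
4 | fire t3 | [6 3 0]
5 | fire t3 | [6 3 0]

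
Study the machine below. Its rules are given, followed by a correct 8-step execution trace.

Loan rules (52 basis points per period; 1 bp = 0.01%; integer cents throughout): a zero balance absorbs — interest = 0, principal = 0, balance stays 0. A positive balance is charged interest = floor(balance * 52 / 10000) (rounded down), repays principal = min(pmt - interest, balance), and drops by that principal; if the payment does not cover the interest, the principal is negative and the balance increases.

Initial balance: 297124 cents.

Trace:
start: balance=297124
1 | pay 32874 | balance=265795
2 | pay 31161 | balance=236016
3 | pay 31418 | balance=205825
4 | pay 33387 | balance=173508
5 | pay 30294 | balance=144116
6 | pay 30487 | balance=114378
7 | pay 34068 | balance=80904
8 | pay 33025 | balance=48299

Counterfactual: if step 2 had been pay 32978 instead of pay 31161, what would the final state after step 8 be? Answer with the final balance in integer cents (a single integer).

46423

(re-executing from step 2 with the substitution; state before step 2: balance=265795)
2 | pay 32978 | balance=234199
3 | pay 31418 | balance=203998
4 | pay 33387 | balance=171671
5 | pay 30294 | balance=142269
6 | pay 30487 | balance=112521
7 | pay 34068 | balance=79038
8 | pay 33025 | balance=46423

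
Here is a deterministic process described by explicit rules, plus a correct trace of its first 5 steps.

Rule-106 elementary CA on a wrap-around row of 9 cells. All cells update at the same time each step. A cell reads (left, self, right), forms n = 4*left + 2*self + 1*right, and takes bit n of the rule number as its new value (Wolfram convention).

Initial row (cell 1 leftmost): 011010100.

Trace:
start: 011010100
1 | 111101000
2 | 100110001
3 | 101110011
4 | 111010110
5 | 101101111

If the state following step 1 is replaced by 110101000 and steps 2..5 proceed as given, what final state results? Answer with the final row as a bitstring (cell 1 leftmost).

state after step 1 := 110101000
2 | 111010001
3 | 001100011
4 | 011100111
5 | 110101101

110101101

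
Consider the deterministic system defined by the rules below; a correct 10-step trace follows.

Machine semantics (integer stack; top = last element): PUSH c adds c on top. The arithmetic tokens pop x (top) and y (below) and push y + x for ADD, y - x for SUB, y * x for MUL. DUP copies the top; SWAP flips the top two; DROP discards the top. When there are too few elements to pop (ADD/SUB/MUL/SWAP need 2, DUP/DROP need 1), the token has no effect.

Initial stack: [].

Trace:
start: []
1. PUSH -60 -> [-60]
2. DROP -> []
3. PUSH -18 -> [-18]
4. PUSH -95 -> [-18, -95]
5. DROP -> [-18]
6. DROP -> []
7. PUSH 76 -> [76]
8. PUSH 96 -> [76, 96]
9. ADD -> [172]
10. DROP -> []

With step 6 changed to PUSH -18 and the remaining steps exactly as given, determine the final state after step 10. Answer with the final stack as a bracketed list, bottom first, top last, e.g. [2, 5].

(re-executing from step 6 with the substitution; state before step 6: [-18])
6. PUSH -18 -> [-18, -18]
7. PUSH 76 -> [-18, -18, 76]
8. PUSH 96 -> [-18, -18, 76, 96]
9. ADD -> [-18, -18, 172]
10. DROP -> [-18, -18]

[-18, -18]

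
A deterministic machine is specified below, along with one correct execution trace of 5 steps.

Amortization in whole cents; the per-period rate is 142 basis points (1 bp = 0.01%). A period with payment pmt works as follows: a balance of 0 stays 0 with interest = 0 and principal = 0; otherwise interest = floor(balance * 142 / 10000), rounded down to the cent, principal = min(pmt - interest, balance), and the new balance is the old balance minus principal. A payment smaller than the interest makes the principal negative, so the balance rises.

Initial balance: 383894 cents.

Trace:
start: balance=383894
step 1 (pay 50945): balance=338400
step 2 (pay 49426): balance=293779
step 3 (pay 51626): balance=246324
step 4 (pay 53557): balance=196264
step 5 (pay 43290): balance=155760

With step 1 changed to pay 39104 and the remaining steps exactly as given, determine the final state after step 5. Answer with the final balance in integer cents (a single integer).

(re-executing from step 1 with the substitution; state before step 1: balance=383894)
step 1 (pay 39104): balance=350241
step 2 (pay 49426): balance=305788
step 3 (pay 51626): balance=258504
step 4 (pay 53557): balance=208617
step 5 (pay 43290): balance=168289

168289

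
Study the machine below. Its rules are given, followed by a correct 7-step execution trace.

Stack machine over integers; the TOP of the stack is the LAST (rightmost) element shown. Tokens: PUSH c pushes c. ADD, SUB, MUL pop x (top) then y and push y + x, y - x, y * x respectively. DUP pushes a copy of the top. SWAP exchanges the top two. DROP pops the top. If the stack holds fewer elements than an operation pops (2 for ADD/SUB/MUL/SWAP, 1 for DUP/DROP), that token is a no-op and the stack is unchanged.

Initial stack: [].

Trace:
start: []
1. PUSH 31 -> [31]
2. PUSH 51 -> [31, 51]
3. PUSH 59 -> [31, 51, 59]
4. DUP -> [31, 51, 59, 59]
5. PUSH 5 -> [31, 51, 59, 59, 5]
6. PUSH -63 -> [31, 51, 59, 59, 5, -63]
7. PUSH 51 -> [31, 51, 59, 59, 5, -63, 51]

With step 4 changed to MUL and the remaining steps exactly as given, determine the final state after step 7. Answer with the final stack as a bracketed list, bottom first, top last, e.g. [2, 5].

(re-executing from step 4 with the substitution; state before step 4: [31, 51, 59])
4. MUL -> [31, 3009]
5. PUSH 5 -> [31, 3009, 5]
6. PUSH -63 -> [31, 3009, 5, -63]
7. PUSH 51 -> [31, 3009, 5, -63, 51]

[31, 3009, 5, -63, 51]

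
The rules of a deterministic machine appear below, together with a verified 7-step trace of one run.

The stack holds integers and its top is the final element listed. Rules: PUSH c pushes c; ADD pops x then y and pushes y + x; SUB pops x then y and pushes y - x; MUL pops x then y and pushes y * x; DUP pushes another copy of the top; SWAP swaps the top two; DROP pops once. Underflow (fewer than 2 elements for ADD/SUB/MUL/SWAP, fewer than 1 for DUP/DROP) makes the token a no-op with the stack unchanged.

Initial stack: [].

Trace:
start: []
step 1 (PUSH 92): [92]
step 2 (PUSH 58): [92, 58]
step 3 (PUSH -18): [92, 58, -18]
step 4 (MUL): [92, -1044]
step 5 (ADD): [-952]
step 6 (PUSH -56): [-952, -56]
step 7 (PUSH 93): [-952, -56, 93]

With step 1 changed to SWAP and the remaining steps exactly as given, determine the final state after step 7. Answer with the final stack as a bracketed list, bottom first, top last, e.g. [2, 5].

[-1044, -56, 93]

(re-executing from step 1 with the substitution; state before step 1: [])
step 1 (SWAP): []
step 2 (PUSH 58): [58]
step 3 (PUSH -18): [58, -18]
step 4 (MUL): [-1044]
step 5 (ADD): [-1044]
step 6 (PUSH -56): [-1044, -56]
step 7 (PUSH 93): [-1044, -56, 93]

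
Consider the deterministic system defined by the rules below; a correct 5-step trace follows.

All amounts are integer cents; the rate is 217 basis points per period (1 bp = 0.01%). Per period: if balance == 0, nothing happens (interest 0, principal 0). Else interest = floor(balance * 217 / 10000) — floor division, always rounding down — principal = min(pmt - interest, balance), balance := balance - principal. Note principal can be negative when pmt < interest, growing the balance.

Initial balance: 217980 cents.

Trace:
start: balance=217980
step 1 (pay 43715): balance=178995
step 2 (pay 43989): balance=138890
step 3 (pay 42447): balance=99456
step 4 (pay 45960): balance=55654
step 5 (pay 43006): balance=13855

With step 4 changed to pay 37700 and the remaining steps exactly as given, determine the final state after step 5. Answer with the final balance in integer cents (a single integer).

22294

(re-executing from step 4 with the substitution; state before step 4: balance=99456)
step 4 (pay 37700): balance=63914
step 5 (pay 43006): balance=22294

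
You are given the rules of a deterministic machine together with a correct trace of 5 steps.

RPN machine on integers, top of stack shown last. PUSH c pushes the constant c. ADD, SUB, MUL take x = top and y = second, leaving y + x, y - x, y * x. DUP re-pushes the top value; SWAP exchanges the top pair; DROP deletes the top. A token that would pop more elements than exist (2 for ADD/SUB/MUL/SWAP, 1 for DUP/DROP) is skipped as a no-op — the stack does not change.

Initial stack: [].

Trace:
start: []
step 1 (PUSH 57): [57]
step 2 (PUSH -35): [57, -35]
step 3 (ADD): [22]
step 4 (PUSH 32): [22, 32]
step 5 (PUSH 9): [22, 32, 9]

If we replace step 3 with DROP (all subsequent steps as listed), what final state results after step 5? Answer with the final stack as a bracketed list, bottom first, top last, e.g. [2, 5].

[57, 32, 9]

(re-executing from step 3 with the substitution; state before step 3: [57, -35])
step 3 (DROP): [57]
step 4 (PUSH 32): [57, 32]
step 5 (PUSH 9): [57, 32, 9]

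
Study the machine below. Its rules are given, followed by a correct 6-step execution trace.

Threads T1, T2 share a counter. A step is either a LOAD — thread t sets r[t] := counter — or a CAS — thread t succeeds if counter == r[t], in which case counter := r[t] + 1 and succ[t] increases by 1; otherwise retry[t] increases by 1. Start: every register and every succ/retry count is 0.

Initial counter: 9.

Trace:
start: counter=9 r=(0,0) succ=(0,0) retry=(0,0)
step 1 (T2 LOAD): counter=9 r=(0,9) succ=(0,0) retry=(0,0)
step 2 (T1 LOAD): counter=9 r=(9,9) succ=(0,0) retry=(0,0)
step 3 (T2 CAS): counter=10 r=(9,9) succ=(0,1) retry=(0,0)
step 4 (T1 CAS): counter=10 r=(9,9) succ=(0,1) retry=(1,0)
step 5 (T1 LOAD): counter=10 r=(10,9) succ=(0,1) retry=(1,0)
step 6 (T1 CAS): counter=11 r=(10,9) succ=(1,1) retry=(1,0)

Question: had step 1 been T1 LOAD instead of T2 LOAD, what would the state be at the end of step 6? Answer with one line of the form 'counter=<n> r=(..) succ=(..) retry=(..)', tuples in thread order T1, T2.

counter=11 r=(10,0) succ=(2,0) retry=(0,1)

(re-executing from step 1 with the substitution; state before step 1: counter=9 r=(0,0) succ=(0,0) retry=(0,0))
step 1 (T1 LOAD): counter=9 r=(9,0) succ=(0,0) retry=(0,0)
step 2 (T1 LOAD): counter=9 r=(9,0) succ=(0,0) retry=(0,0)
step 3 (T2 CAS): counter=9 r=(9,0) succ=(0,0) retry=(0,1)
step 4 (T1 CAS): counter=10 r=(9,0) succ=(1,0) retry=(0,1)
step 5 (T1 LOAD): counter=10 r=(10,0) succ=(1,0) retry=(0,1)
step 6 (T1 CAS): counter=11 r=(10,0) succ=(2,0) retry=(0,1)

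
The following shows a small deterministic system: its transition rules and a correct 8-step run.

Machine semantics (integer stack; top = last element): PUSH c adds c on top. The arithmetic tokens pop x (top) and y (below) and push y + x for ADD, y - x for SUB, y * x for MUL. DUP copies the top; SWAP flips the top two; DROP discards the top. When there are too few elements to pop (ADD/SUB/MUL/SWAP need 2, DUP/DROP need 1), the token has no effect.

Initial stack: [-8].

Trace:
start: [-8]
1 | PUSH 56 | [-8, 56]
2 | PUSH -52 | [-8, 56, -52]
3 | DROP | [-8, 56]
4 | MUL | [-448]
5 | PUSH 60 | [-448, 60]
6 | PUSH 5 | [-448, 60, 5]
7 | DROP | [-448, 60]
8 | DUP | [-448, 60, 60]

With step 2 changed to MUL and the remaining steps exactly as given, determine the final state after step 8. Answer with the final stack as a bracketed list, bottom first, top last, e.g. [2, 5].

[60, 60]

(re-executing from step 2 with the substitution; state before step 2: [-8, 56])
2 | MUL | [-448]
3 | DROP | []
4 | MUL | []
5 | PUSH 60 | [60]
6 | PUSH 5 | [60, 5]
7 | DROP | [60]
8 | DUP | [60, 60]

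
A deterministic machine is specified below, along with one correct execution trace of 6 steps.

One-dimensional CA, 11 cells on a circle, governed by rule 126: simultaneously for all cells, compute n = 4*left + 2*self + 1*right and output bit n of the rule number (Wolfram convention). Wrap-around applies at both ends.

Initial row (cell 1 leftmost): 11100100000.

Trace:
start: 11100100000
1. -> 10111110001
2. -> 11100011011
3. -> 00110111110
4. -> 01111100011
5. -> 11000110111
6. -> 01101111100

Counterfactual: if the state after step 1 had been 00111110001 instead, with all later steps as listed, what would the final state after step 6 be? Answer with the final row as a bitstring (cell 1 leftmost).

state after step 1 := 00111110001
2. -> 11100011011
3. -> 00110111110
4. -> 01111100011
5. -> 11000110111
6. -> 01101111100

01101111100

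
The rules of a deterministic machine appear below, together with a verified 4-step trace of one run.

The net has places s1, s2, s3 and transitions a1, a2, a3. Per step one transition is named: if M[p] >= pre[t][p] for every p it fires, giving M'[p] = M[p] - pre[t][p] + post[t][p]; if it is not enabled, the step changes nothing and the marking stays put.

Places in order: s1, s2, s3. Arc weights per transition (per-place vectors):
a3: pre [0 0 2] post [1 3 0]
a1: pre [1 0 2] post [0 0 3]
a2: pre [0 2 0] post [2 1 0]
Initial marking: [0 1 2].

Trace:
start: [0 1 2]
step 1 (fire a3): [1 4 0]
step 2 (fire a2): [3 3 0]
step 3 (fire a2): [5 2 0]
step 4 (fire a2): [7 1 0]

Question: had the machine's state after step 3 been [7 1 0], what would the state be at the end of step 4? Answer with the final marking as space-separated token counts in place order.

state after step 3 := [7 1 0]
step 4 (fire a2): [7 1 0]

7 1 0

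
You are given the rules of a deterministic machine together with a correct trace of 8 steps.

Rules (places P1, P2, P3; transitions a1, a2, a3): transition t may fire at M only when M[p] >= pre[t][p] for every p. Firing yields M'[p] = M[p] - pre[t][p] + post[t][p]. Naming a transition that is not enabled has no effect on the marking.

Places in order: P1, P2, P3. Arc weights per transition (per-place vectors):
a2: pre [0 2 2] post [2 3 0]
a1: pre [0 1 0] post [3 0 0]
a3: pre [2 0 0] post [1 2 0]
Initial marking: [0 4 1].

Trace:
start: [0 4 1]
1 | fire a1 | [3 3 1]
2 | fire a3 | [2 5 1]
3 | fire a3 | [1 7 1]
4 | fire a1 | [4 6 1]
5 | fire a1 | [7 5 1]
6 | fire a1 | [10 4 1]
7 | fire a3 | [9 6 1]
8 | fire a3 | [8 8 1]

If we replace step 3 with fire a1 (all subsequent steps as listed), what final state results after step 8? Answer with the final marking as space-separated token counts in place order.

12 5 1

(re-executing from step 3 with the substitution; state before step 3: [2 5 1])
3 | fire a1 | [5 4 1]
4 | fire a1 | [8 3 1]
5 | fire a1 | [11 2 1]
6 | fire a1 | [14 1 1]
7 | fire a3 | [13 3 1]
8 | fire a3 | [12 5 1]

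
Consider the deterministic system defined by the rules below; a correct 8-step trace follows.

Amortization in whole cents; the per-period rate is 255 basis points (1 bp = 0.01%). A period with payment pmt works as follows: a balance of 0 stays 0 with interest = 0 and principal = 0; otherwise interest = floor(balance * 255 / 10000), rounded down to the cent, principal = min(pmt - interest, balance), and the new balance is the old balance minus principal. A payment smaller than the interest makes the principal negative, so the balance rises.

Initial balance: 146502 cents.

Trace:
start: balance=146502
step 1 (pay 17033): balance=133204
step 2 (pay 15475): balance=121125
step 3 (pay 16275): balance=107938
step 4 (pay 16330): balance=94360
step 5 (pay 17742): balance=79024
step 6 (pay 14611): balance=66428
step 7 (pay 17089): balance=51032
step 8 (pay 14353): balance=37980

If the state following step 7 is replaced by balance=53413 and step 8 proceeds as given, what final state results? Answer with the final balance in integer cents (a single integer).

40422

state after step 7 := balance=53413
step 8 (pay 14353): balance=40422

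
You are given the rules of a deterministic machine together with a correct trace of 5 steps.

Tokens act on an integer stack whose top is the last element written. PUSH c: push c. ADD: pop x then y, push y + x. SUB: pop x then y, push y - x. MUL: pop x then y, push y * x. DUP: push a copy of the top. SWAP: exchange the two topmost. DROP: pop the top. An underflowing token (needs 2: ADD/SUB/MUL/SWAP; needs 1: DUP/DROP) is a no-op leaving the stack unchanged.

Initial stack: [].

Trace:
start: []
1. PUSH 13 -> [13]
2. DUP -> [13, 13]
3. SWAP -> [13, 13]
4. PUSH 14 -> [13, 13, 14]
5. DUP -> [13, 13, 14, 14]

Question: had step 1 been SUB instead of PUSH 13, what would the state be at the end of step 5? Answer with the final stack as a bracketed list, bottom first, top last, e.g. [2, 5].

(re-executing from step 1 with the substitution; state before step 1: [])
1. SUB -> []
2. DUP -> []
3. SWAP -> []
4. PUSH 14 -> [14]
5. DUP -> [14, 14]

[14, 14]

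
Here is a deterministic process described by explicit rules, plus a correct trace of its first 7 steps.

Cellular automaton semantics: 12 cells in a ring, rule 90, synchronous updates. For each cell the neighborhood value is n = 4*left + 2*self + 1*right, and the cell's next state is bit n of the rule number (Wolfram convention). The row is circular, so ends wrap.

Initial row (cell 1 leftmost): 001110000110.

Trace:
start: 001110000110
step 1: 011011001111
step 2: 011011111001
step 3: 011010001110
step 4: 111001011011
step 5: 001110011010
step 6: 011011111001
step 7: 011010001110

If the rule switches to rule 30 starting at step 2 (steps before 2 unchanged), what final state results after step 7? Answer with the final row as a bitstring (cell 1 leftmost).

(re-executing steps 2..7 under rule 30; state before step 2: 011011001111)
step 2: 010010111000
step 3: 111110100100
step 4: 100000111111
step 5: 010001100000
step 6: 111011010000
step 7: 100010011001

100010011001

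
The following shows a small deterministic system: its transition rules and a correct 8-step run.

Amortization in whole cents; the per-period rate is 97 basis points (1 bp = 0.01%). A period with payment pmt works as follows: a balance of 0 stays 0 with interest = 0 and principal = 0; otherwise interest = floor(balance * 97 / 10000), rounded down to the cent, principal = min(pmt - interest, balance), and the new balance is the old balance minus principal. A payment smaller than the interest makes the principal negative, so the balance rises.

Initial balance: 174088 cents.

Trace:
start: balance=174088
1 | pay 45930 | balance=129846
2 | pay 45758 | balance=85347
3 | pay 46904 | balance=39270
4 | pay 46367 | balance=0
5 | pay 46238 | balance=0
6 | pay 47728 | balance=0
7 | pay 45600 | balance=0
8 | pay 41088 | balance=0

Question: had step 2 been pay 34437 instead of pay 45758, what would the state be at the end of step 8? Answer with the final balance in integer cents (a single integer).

0

(re-executing from step 2 with the substitution; state before step 2: balance=129846)
2 | pay 34437 | balance=96668
3 | pay 46904 | balance=50701
4 | pay 46367 | balance=4825
5 | pay 46238 | balance=0
6 | pay 47728 | balance=0
7 | pay 45600 | balance=0
8 | pay 41088 | balance=0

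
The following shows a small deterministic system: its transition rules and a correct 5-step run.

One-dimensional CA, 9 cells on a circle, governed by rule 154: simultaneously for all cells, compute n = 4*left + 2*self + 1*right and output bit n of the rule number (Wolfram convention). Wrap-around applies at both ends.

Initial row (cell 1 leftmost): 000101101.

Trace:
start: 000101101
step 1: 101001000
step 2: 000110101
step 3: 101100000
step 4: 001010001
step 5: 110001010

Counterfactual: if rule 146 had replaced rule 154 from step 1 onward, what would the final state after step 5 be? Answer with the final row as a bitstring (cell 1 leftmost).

(re-executing steps 1..5 under rule 146; state before step 1: 000101101)
step 1: 101000000
step 2: 000100001
step 3: 101010010
step 4: 000001100
step 5: 000010010

000010010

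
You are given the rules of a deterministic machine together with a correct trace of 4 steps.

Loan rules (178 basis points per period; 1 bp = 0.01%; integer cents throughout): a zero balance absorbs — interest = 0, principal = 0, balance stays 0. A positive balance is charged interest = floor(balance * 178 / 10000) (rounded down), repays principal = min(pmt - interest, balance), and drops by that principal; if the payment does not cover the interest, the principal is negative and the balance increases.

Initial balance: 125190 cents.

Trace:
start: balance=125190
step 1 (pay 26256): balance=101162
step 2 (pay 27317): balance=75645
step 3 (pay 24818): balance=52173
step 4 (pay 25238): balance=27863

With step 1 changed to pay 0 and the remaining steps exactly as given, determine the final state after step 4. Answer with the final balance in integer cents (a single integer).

55547

(re-executing from step 1 with the substitution; state before step 1: balance=125190)
step 1 (pay 0): balance=127418
step 2 (pay 27317): balance=102369
step 3 (pay 24818): balance=79373
step 4 (pay 25238): balance=55547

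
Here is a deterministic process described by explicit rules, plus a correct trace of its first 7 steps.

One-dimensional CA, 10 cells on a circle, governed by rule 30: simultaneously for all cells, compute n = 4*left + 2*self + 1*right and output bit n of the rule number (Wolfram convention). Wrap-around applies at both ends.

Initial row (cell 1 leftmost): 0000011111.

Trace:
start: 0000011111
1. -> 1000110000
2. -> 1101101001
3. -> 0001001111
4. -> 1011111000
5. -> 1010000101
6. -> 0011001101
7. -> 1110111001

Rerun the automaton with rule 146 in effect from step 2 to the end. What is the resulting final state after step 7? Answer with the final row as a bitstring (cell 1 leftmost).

(re-executing steps 2..7 under rule 146; state before step 2: 1000110000)
2. -> 0101001001
3. -> 0000110110
4. -> 0001000001
5. -> 1010100010
6. -> 0000010100
7. -> 0000100010

0000100010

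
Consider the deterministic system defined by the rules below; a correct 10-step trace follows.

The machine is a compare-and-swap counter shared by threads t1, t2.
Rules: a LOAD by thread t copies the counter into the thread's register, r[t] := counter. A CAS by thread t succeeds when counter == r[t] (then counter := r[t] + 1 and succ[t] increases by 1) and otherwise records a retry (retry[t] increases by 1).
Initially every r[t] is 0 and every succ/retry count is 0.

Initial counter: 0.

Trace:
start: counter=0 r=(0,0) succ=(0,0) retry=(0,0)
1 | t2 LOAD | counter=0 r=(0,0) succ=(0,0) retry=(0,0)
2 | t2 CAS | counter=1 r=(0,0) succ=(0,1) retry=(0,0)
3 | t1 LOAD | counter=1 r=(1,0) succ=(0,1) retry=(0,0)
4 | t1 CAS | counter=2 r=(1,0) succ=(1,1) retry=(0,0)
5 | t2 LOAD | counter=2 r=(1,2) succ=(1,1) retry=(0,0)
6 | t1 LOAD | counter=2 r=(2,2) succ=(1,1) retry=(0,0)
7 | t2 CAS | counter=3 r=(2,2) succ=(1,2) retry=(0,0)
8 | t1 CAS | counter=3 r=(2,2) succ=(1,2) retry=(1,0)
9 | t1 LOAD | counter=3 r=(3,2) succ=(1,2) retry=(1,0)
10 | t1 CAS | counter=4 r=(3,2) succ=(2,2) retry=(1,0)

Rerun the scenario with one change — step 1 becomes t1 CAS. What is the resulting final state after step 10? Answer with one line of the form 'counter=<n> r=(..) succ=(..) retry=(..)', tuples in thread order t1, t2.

(re-executing from step 1 with the substitution; state before step 1: counter=0 r=(0,0) succ=(0,0) retry=(0,0))
1 | t1 CAS | counter=1 r=(0,0) succ=(1,0) retry=(0,0)
2 | t2 CAS | counter=1 r=(0,0) succ=(1,0) retry=(0,1)
3 | t1 LOAD | counter=1 r=(1,0) succ=(1,0) retry=(0,1)
4 | t1 CAS | counter=2 r=(1,0) succ=(2,0) retry=(0,1)
5 | t2 LOAD | counter=2 r=(1,2) succ=(2,0) retry=(0,1)
6 | t1 LOAD | counter=2 r=(2,2) succ=(2,0) retry=(0,1)
7 | t2 CAS | counter=3 r=(2,2) succ=(2,1) retry=(0,1)
8 | t1 CAS | counter=3 r=(2,2) succ=(2,1) retry=(1,1)
9 | t1 LOAD | counter=3 r=(3,2) succ=(2,1) retry=(1,1)
10 | t1 CAS | counter=4 r=(3,2) succ=(3,1) retry=(1,1)

counter=4 r=(3,2) succ=(3,1) retry=(1,1)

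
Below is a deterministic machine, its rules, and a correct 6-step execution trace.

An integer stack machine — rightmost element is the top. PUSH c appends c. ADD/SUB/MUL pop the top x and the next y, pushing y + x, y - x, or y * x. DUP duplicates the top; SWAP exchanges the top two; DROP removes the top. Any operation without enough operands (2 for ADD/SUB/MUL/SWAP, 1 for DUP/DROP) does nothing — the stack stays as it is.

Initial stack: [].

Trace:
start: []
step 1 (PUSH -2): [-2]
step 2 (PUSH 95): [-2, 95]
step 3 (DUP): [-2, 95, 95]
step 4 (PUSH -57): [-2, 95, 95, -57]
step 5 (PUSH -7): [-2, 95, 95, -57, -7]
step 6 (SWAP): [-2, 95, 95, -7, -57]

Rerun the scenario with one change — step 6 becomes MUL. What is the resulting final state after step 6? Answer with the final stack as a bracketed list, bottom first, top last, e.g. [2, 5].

[-2, 95, 95, 399]

(re-executing from step 6 with the substitution; state before step 6: [-2, 95, 95, -57, -7])
step 6 (MUL): [-2, 95, 95, 399]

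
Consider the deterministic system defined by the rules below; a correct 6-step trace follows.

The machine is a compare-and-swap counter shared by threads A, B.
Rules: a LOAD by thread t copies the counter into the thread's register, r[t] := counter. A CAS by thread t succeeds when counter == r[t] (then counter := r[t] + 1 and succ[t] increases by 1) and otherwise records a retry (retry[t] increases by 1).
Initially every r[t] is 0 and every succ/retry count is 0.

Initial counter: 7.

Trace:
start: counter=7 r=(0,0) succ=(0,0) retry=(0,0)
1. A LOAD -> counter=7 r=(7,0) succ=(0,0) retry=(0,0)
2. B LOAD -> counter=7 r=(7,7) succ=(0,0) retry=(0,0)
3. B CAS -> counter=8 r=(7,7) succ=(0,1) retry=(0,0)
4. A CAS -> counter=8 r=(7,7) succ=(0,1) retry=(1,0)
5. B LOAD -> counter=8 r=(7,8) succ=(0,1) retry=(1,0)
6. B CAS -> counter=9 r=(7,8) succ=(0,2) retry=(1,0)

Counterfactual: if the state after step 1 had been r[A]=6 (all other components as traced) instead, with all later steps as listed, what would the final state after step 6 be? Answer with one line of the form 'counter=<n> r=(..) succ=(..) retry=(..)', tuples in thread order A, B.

state after step 1 := counter=7 r=(6,0) succ=(0,0) retry=(0,0)
2. B LOAD -> counter=7 r=(6,7) succ=(0,0) retry=(0,0)
3. B CAS -> counter=8 r=(6,7) succ=(0,1) retry=(0,0)
4. A CAS -> counter=8 r=(6,7) succ=(0,1) retry=(1,0)
5. B LOAD -> counter=8 r=(6,8) succ=(0,1) retry=(1,0)
6. B CAS -> counter=9 r=(6,8) succ=(0,2) retry=(1,0)

counter=9 r=(6,8) succ=(0,2) retry=(1,0)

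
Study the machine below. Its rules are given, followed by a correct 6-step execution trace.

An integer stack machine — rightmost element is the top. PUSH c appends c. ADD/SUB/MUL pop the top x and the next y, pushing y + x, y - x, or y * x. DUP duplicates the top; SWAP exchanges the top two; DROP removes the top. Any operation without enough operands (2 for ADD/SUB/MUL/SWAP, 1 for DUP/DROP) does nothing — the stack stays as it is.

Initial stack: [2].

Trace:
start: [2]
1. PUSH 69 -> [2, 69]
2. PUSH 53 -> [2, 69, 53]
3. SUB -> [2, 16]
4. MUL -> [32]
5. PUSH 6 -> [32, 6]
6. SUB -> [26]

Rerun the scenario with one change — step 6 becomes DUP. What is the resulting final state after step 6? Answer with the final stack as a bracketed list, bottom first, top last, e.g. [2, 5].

[32, 6, 6]

(re-executing from step 6 with the substitution; state before step 6: [32, 6])
6. DUP -> [32, 6, 6]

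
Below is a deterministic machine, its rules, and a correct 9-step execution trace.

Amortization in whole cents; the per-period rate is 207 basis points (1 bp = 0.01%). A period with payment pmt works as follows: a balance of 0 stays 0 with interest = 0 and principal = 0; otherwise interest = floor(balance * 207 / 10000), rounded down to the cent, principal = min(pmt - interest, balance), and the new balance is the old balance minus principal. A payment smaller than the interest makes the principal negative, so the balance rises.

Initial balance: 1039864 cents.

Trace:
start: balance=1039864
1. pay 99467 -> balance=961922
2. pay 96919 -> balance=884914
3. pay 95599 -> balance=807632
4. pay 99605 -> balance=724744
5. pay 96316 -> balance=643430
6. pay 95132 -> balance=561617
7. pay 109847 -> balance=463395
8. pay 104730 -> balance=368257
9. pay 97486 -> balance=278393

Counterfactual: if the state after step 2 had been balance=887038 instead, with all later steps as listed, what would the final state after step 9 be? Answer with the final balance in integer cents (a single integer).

state after step 2 := balance=887038
3. pay 95599 -> balance=809800
4. pay 99605 -> balance=726957
5. pay 96316 -> balance=645689
6. pay 95132 -> balance=563922
7. pay 109847 -> balance=465748
8. pay 104730 -> balance=370658
9. pay 97486 -> balance=280844

280844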